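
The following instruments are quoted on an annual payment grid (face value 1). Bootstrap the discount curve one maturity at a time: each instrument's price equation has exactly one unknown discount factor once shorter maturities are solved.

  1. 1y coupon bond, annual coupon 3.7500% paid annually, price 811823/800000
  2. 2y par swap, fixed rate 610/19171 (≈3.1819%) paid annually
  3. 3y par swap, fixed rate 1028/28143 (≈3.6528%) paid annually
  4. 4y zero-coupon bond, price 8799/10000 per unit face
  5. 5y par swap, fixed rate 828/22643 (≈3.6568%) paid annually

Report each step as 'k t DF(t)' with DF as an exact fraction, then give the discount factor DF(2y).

step 1 [1y] bond c/1=3/80: DF=(811823/800000 − 3/80·(0))/(1+3/80) = 9781/10000 ≈ 0.978100
step 2 [2y] swap r/1=610/19171: DF=(1 − 610/19171·(0.978100))/(1+610/19171) = 939/1000 ≈ 0.939000
step 3 [3y] swap r/1=1028/28143: DF=(1 − 1028/28143·(0.978100+0.939000))/(1+1028/28143) = 2243/2500 ≈ 0.897200
step 4 [4y] zero: DF = P = 8799/10000 ≈ 0.879900
step 5 [5y] swap r/1=828/22643: DF=(1 − 828/22643·(0.978100+0.939000+0.897200+0.879900))/(1+828/22643) = 1043/1250 ≈ 0.834400

1 1 9781/10000
2 2 939/1000
3 3 2243/2500
4 4 8799/10000
5 5 1043/1250
DF(2y) = 939/1000 ≈ 0.939000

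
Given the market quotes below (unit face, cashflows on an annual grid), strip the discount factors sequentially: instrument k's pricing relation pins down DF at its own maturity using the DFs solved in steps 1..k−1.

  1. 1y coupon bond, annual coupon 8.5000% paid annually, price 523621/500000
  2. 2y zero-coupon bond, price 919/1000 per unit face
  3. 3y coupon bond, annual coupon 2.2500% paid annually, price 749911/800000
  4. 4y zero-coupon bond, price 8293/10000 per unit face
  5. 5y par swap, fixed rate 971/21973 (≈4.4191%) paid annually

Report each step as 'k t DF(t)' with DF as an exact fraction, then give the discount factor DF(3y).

1 1 2413/2500
2 2 919/1000
3 3 8753/10000
4 4 8293/10000
5 5 4029/5000
DF(3y) = 8753/10000 ≈ 0.875300

step 1 [1y] bond c/1=17/200: DF=(523621/500000 − 17/200·(0))/(1+17/200) = 2413/2500 ≈ 0.965200
step 2 [2y] zero: DF = P = 919/1000 ≈ 0.919000
step 3 [3y] bond c/1=9/400: DF=(749911/800000 − 9/400·(0.965200+0.919000))/(1+9/400) = 8753/10000 ≈ 0.875300
step 4 [4y] zero: DF = P = 8293/10000 ≈ 0.829300
step 5 [5y] swap r/1=971/21973: DF=(1 − 971/21973·(0.965200+0.919000+0.875300+0.829300))/(1+971/21973) = 4029/5000 ≈ 0.805800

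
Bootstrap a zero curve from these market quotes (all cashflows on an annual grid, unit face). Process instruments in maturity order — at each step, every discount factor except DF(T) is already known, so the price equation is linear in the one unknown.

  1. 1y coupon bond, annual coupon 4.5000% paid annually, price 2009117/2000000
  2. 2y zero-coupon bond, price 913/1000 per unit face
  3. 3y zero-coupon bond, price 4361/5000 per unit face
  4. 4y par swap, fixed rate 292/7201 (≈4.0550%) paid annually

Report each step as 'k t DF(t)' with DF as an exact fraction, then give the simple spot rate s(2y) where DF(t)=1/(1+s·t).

step 1 [1y] bond c/1=9/200: DF=(2009117/2000000 − 9/200·(0))/(1+9/200) = 9613/10000 ≈ 0.961300
step 2 [2y] zero: DF = P = 913/1000 ≈ 0.913000
step 3 [3y] zero: DF = P = 4361/5000 ≈ 0.872200
step 4 [4y] swap r/1=292/7201: DF=(1 − 292/7201·(0.961300+0.913000+0.872200))/(1+292/7201) = 427/500 ≈ 0.854000

1 1 9613/10000
2 2 913/1000
3 3 4361/5000
4 4 427/500
s(2y) = (1/(913/1000) − 1)/(2) = 87/1826 ≈ 4.7645%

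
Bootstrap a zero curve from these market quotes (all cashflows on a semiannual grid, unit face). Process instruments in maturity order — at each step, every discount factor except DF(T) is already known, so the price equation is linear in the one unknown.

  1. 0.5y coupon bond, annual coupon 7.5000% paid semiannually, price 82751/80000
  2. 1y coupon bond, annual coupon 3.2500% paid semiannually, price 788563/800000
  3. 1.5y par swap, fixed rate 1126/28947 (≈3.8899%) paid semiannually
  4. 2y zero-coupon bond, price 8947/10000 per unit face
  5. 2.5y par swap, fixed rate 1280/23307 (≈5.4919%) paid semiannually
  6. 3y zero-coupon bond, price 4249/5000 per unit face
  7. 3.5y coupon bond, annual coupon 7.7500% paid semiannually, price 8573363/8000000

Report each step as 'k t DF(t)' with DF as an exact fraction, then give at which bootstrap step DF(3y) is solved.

step 1 [0.5y] bond c/2=3/80: DF=(82751/80000 − 3/80·(0))/(1+3/80) = 997/1000 ≈ 0.997000
step 2 [1y] bond c/2=13/800: DF=(788563/800000 − 13/800·(0.997000))/(1+13/800) = 477/500 ≈ 0.954000
step 3 [1.5y] swap r/2=563/28947: DF=(1 − 563/28947·(0.997000+0.954000))/(1+563/28947) = 9437/10000 ≈ 0.943700
step 4 [2y] zero: DF = P = 8947/10000 ≈ 0.894700
step 5 [2.5y] swap r/2=640/23307: DF=(1 − 640/23307·(0.997000+0.954000+0.943700+0.894700))/(1+640/23307) = 109/125 ≈ 0.872000
step 6 [3y] zero: DF = P = 4249/5000 ≈ 0.849800
step 7 [3.5y] bond c/2=31/800: DF=(8573363/8000000 − 31/800·(0.997000+0.954000+0.943700+0.894700+0.872000+0.849800))/(1+31/800) = 8261/10000 ≈ 0.826100

1 1/2 997/1000
2 1 477/500
3 3/2 9437/10000
4 2 8947/10000
5 5/2 109/125
6 3 4249/5000
7 7/2 8261/10000
DF(3y) is solved at step 6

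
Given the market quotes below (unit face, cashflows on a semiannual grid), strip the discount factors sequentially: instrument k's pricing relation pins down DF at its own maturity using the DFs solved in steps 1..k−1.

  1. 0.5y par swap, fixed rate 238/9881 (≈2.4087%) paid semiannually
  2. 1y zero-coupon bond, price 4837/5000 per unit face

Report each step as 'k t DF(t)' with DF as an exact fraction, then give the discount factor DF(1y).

step 1 [0.5y] swap r/2=119/9881: DF=(1 − 119/9881·(0))/(1+119/9881) = 9881/10000 ≈ 0.988100
step 2 [1y] zero: DF = P = 4837/5000 ≈ 0.967400

1 1/2 9881/10000
2 1 4837/5000
DF(1y) = 4837/5000 ≈ 0.967400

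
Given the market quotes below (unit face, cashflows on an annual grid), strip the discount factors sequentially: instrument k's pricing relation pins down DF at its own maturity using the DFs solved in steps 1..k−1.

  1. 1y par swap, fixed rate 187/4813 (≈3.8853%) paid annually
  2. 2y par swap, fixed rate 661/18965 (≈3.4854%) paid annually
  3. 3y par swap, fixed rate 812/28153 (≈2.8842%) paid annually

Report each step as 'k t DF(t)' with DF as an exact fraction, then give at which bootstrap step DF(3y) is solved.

1 1 4813/5000
2 2 9339/10000
3 3 2297/2500
DF(3y) is solved at step 3

step 1 [1y] swap r/1=187/4813: DF=(1 − 187/4813·(0))/(1+187/4813) = 4813/5000 ≈ 0.962600
step 2 [2y] swap r/1=661/18965: DF=(1 − 661/18965·(0.962600))/(1+661/18965) = 9339/10000 ≈ 0.933900
step 3 [3y] swap r/1=812/28153: DF=(1 − 812/28153·(0.962600+0.933900))/(1+812/28153) = 2297/2500 ≈ 0.918800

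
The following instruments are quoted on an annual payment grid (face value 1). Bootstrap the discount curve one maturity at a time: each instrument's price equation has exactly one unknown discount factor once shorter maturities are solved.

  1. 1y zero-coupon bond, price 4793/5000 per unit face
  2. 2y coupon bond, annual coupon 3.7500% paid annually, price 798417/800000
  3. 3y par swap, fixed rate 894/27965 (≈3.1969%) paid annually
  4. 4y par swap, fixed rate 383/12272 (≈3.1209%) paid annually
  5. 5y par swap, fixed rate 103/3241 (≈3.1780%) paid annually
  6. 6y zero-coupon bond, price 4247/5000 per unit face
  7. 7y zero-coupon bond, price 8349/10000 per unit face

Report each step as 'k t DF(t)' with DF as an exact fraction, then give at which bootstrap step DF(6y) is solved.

step 1 [1y] zero: DF = P = 4793/5000 ≈ 0.958600
step 2 [2y] bond c/1=3/80: DF=(798417/800000 − 3/80·(0.958600))/(1+3/80) = 9273/10000 ≈ 0.927300
step 3 [3y] swap r/1=894/27965: DF=(1 − 894/27965·(0.958600+0.927300))/(1+894/27965) = 4553/5000 ≈ 0.910600
step 4 [4y] swap r/1=383/12272: DF=(1 − 383/12272·(0.958600+0.927300+0.910600))/(1+383/12272) = 8851/10000 ≈ 0.885100
step 5 [5y] swap r/1=103/3241: DF=(1 − 103/3241·(0.958600+0.927300+0.910600+0.885100))/(1+103/3241) = 4279/5000 ≈ 0.855800
step 6 [6y] zero: DF = P = 4247/5000 ≈ 0.849400
step 7 [7y] zero: DF = P = 8349/10000 ≈ 0.834900

1 1 4793/5000
2 2 9273/10000
3 3 4553/5000
4 4 8851/10000
5 5 4279/5000
6 6 4247/5000
7 7 8349/10000
DF(6y) is solved at step 6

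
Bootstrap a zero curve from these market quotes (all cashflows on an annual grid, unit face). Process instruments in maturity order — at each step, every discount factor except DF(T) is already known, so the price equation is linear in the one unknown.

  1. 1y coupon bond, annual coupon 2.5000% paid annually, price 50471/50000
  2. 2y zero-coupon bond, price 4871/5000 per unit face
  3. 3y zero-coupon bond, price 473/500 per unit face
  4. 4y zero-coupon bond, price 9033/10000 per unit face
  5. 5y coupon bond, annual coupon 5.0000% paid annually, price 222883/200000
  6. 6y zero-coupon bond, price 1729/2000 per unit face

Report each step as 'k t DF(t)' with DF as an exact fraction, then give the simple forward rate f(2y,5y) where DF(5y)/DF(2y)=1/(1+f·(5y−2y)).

step 1 [1y] bond c/1=1/40: DF=(50471/50000 − 1/40·(0))/(1+1/40) = 1231/1250 ≈ 0.984800
step 2 [2y] zero: DF = P = 4871/5000 ≈ 0.974200
step 3 [3y] zero: DF = P = 473/500 ≈ 0.946000
step 4 [4y] zero: DF = P = 9033/10000 ≈ 0.903300
step 5 [5y] bond c/1=1/20: DF=(222883/200000 − 1/20·(0.984800+0.974200+0.946000+0.903300))/(1+1/20) = 22/25 ≈ 0.880000
step 6 [6y] zero: DF = P = 1729/2000 ≈ 0.864500

1 1 1231/1250
2 2 4871/5000
3 3 473/500
4 4 9033/10000
5 5 22/25
6 6 1729/2000
f(2y,5y) = ((4871/5000)/(22/25) − 1)/(3) = 157/4400 ≈ 3.5682%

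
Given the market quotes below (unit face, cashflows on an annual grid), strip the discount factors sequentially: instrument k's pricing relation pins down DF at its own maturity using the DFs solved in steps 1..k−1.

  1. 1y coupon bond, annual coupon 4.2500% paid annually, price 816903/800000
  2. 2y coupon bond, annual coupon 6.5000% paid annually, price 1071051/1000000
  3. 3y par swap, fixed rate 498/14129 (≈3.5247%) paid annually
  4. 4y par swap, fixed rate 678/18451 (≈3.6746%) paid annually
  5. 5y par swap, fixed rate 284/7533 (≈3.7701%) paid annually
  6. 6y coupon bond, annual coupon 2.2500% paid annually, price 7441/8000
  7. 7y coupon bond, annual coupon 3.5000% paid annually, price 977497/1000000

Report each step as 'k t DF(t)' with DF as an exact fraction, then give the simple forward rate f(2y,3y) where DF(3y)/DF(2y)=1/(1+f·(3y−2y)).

step 1 [1y] bond c/1=17/400: DF=(816903/800000 − 17/400·(0))/(1+17/400) = 1959/2000 ≈ 0.979500
step 2 [2y] bond c/1=13/200: DF=(1071051/1000000 − 13/200·(0.979500))/(1+13/200) = 9459/10000 ≈ 0.945900
step 3 [3y] swap r/1=498/14129: DF=(1 − 498/14129·(0.979500+0.945900))/(1+498/14129) = 2251/2500 ≈ 0.900400
step 4 [4y] swap r/1=678/18451: DF=(1 − 678/18451·(0.979500+0.945900+0.900400))/(1+678/18451) = 2161/2500 ≈ 0.864400
step 5 [5y] swap r/1=284/7533: DF=(1 − 284/7533·(0.979500+0.945900+0.900400+0.864400))/(1+284/7533) = 1037/1250 ≈ 0.829600
step 6 [6y] bond c/1=9/400: DF=(7441/8000 − 9/400·(0.979500+0.945900+0.900400+0.864400+0.829600))/(1+9/400) = 4051/5000 ≈ 0.810200
step 7 [7y] bond c/1=7/200: DF=(977497/1000000 − 7/200·(0.979500+0.945900+0.900400+0.864400+0.829600+0.810200))/(1+7/200) = 3821/5000 ≈ 0.764200

1 1 1959/2000
2 2 9459/10000
3 3 2251/2500
4 4 2161/2500
5 5 1037/1250
6 6 4051/5000
7 7 3821/5000
f(2y,3y) = ((9459/10000)/(2251/2500) − 1)/(1) = 455/9004 ≈ 5.0533%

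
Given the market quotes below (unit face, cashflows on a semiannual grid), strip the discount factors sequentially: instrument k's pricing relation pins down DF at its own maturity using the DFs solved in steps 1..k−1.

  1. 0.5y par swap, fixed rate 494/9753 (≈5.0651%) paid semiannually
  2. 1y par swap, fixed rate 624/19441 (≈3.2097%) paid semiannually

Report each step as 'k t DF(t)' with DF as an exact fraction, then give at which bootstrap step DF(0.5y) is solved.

step 1 [0.5y] swap r/2=247/9753: DF=(1 − 247/9753·(0))/(1+247/9753) = 9753/10000 ≈ 0.975300
step 2 [1y] swap r/2=312/19441: DF=(1 − 312/19441·(0.975300))/(1+312/19441) = 1211/1250 ≈ 0.968800

1 1/2 9753/10000
2 1 1211/1250
DF(0.5y) is solved at step 1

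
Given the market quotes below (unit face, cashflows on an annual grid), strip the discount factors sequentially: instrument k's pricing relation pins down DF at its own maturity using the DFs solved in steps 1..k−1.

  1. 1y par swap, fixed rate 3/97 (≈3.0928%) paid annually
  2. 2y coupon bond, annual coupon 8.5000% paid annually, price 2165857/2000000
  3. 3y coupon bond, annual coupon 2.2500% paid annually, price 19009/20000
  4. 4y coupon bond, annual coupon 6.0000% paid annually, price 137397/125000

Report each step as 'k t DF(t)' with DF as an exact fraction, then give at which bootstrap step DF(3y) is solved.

step 1 [1y] swap r/1=3/97: DF=(1 − 3/97·(0))/(1+3/97) = 97/100 ≈ 0.970000
step 2 [2y] bond c/1=17/200: DF=(2165857/2000000 − 17/200·(0.970000))/(1+17/200) = 9221/10000 ≈ 0.922100
step 3 [3y] bond c/1=9/400: DF=(19009/20000 − 9/400·(0.970000+0.922100))/(1+9/400) = 8879/10000 ≈ 0.887900
step 4 [4y] bond c/1=3/50: DF=(137397/125000 − 3/50·(0.970000+0.922100+0.887900))/(1+3/50) = 2199/2500 ≈ 0.879600

1 1 97/100
2 2 9221/10000
3 3 8879/10000
4 4 2199/2500
DF(3y) is solved at step 3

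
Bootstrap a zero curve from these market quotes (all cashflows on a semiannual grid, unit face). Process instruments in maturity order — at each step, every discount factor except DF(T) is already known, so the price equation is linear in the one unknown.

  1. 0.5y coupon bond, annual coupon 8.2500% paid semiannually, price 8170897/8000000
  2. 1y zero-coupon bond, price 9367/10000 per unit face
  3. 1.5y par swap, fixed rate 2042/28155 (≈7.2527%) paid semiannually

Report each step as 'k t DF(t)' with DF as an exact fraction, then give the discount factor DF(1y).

step 1 [0.5y] bond c/2=33/800: DF=(8170897/8000000 − 33/800·(0))/(1+33/800) = 9809/10000 ≈ 0.980900
step 2 [1y] zero: DF = P = 9367/10000 ≈ 0.936700
step 3 [1.5y] swap r/2=1021/28155: DF=(1 − 1021/28155·(0.980900+0.936700))/(1+1021/28155) = 8979/10000 ≈ 0.897900

1 1/2 9809/10000
2 1 9367/10000
3 3/2 8979/10000
DF(1y) = 9367/10000 ≈ 0.936700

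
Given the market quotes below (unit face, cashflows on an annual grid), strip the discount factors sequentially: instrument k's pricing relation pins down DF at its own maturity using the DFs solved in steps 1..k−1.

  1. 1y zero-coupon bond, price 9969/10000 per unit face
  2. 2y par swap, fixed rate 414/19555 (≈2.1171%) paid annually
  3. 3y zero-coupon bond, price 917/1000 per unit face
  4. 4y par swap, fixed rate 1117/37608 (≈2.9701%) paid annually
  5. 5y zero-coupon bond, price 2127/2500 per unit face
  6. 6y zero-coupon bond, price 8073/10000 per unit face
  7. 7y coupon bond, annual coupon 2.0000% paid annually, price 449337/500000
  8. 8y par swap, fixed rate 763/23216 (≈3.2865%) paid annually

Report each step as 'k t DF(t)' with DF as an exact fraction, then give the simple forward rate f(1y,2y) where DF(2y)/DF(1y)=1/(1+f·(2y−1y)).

step 1 [1y] zero: DF = P = 9969/10000 ≈ 0.996900
step 2 [2y] swap r/1=414/19555: DF=(1 − 414/19555·(0.996900))/(1+414/19555) = 4793/5000 ≈ 0.958600
step 3 [3y] zero: DF = P = 917/1000 ≈ 0.917000
step 4 [4y] swap r/1=1117/37608: DF=(1 − 1117/37608·(0.996900+0.958600+0.917000))/(1+1117/37608) = 8883/10000 ≈ 0.888300
step 5 [5y] zero: DF = P = 2127/2500 ≈ 0.850800
step 6 [6y] zero: DF = P = 8073/10000 ≈ 0.807300
step 7 [7y] bond c/1=1/50: DF=(449337/500000 − 1/50·(0.996900+0.958600+0.917000+0.888300+0.850800+0.807300))/(1+1/50) = 1937/2500 ≈ 0.774800
step 8 [8y] swap r/1=763/23216: DF=(1 − 763/23216·(0.996900+0.958600+0.917000+0.888300+0.850800+0.807300+0.774800))/(1+763/23216) = 7711/10000 ≈ 0.771100

1 1 9969/10000
2 2 4793/5000
3 3 917/1000
4 4 8883/10000
5 5 2127/2500
6 6 8073/10000
7 7 1937/2500
8 8 7711/10000
f(1y,2y) = ((9969/10000)/(4793/5000) − 1)/(1) = 383/9586 ≈ 3.9954%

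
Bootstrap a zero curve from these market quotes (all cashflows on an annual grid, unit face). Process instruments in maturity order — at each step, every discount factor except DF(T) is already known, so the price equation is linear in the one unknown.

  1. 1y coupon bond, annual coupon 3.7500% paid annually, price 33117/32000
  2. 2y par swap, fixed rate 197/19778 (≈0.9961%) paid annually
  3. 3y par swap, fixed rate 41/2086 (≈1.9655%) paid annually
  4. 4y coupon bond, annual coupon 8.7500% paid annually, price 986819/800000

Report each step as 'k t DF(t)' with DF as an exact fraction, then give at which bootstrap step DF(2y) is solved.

step 1 [1y] bond c/1=3/80: DF=(33117/32000 − 3/80·(0))/(1+3/80) = 399/400 ≈ 0.997500
step 2 [2y] swap r/1=197/19778: DF=(1 − 197/19778·(0.997500))/(1+197/19778) = 9803/10000 ≈ 0.980300
step 3 [3y] swap r/1=41/2086: DF=(1 − 41/2086·(0.997500+0.980300))/(1+41/2086) = 4713/5000 ≈ 0.942600
step 4 [4y] bond c/1=7/80: DF=(986819/800000 − 7/80·(0.997500+0.980300+0.942600))/(1+7/80) = 8993/10000 ≈ 0.899300

1 1 399/400
2 2 9803/10000
3 3 4713/5000
4 4 8993/10000
DF(2y) is solved at step 2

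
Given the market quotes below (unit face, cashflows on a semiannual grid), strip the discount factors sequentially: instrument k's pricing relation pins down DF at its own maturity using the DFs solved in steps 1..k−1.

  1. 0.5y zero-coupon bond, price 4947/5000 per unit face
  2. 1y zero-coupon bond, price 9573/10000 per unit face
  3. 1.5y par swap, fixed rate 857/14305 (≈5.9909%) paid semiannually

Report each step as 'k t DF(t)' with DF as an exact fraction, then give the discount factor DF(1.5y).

1 1/2 4947/5000
2 1 9573/10000
3 3/2 9143/10000
DF(1.5y) = 9143/10000 ≈ 0.914300

step 1 [0.5y] zero: DF = P = 4947/5000 ≈ 0.989400
step 2 [1y] zero: DF = P = 9573/10000 ≈ 0.957300
step 3 [1.5y] swap r/2=857/28610: DF=(1 − 857/28610·(0.989400+0.957300))/(1+857/28610) = 9143/10000 ≈ 0.914300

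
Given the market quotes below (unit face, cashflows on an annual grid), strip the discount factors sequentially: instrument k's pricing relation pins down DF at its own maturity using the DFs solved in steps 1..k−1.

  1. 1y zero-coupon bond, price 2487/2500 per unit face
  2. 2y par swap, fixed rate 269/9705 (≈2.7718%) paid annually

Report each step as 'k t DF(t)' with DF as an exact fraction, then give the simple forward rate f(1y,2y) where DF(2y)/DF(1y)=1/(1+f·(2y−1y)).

1 1 2487/2500
2 2 4731/5000
f(1y,2y) = ((2487/2500)/(4731/5000) − 1)/(1) = 81/1577 ≈ 5.1363%

step 1 [1y] zero: DF = P = 2487/2500 ≈ 0.994800
step 2 [2y] swap r/1=269/9705: DF=(1 − 269/9705·(0.994800))/(1+269/9705) = 4731/5000 ≈ 0.946200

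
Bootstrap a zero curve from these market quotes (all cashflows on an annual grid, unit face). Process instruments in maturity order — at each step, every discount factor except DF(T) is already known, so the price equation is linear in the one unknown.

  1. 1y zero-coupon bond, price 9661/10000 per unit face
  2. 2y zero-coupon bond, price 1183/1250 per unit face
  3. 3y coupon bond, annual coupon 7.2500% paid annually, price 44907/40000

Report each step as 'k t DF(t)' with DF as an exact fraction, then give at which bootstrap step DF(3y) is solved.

step 1 [1y] zero: DF = P = 9661/10000 ≈ 0.966100
step 2 [2y] zero: DF = P = 1183/1250 ≈ 0.946400
step 3 [3y] bond c/1=29/400: DF=(44907/40000 − 29/400·(0.966100+0.946400))/(1+29/400) = 367/400 ≈ 0.917500

1 1 9661/10000
2 2 1183/1250
3 3 367/400
DF(3y) is solved at step 3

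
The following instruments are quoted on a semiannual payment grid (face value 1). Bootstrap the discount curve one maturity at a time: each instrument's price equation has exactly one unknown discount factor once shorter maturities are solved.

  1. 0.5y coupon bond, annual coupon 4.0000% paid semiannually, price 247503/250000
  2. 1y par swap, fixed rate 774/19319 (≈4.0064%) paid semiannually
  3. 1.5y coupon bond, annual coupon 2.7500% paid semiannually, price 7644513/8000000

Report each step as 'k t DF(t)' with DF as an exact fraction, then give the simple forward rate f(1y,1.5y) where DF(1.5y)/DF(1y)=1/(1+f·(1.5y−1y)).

step 1 [0.5y] bond c/2=1/50: DF=(247503/250000 − 1/50·(0))/(1+1/50) = 4853/5000 ≈ 0.970600
step 2 [1y] swap r/2=387/19319: DF=(1 − 387/19319·(0.970600))/(1+387/19319) = 9613/10000 ≈ 0.961300
step 3 [1.5y] bond c/2=11/800: DF=(7644513/8000000 − 11/800·(0.970600+0.961300))/(1+11/800) = 2291/2500 ≈ 0.916400

1 1/2 4853/5000
2 1 9613/10000
3 3/2 2291/2500
f(1y,1.5y) = ((9613/10000)/(2291/2500) − 1)/(1/2) = 449/4582 ≈ 9.7992%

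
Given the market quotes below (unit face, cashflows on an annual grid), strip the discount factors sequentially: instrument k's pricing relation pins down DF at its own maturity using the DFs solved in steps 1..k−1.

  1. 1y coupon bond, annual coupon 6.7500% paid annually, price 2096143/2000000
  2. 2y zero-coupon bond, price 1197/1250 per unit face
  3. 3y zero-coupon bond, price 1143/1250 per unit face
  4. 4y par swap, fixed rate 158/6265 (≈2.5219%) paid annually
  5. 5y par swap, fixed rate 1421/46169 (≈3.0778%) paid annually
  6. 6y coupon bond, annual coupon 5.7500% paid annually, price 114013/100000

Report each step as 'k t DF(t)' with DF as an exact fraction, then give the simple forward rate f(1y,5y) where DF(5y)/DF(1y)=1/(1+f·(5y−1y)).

1 1 4909/5000
2 2 1197/1250
3 3 1143/1250
4 4 2263/2500
5 5 8579/10000
6 6 8271/10000
f(1y,5y) = ((4909/5000)/(8579/10000) − 1)/(4) = 1239/34316 ≈ 3.6106%

step 1 [1y] bond c/1=27/400: DF=(2096143/2000000 − 27/400·(0))/(1+27/400) = 4909/5000 ≈ 0.981800
step 2 [2y] zero: DF = P = 1197/1250 ≈ 0.957600
step 3 [3y] zero: DF = P = 1143/1250 ≈ 0.914400
step 4 [4y] swap r/1=158/6265: DF=(1 − 158/6265·(0.981800+0.957600+0.914400))/(1+158/6265) = 2263/2500 ≈ 0.905200
step 5 [5y] swap r/1=1421/46169: DF=(1 − 1421/46169·(0.981800+0.957600+0.914400+0.905200))/(1+1421/46169) = 8579/10000 ≈ 0.857900
step 6 [6y] bond c/1=23/400: DF=(114013/100000 − 23/400·(0.981800+0.957600+0.914400+0.905200+0.857900))/(1+23/400) = 8271/10000 ≈ 0.827100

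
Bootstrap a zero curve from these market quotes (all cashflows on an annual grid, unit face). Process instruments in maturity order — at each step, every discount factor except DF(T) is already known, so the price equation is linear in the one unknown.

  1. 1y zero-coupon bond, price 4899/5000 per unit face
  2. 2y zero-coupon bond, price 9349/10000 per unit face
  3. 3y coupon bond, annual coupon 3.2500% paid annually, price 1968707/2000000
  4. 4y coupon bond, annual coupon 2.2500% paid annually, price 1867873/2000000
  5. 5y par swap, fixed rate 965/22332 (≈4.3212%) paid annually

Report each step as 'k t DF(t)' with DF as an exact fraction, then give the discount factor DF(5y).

1 1 4899/5000
2 2 9349/10000
3 3 8931/10000
4 4 2129/2500
5 5 807/1000
DF(5y) = 807/1000 ≈ 0.807000

step 1 [1y] zero: DF = P = 4899/5000 ≈ 0.979800
step 2 [2y] zero: DF = P = 9349/10000 ≈ 0.934900
step 3 [3y] bond c/1=13/400: DF=(1968707/2000000 − 13/400·(0.979800+0.934900))/(1+13/400) = 8931/10000 ≈ 0.893100
step 4 [4y] bond c/1=9/400: DF=(1867873/2000000 − 9/400·(0.979800+0.934900+0.893100))/(1+9/400) = 2129/2500 ≈ 0.851600
step 5 [5y] swap r/1=965/22332: DF=(1 − 965/22332·(0.979800+0.934900+0.893100+0.851600))/(1+965/22332) = 807/1000 ≈ 0.807000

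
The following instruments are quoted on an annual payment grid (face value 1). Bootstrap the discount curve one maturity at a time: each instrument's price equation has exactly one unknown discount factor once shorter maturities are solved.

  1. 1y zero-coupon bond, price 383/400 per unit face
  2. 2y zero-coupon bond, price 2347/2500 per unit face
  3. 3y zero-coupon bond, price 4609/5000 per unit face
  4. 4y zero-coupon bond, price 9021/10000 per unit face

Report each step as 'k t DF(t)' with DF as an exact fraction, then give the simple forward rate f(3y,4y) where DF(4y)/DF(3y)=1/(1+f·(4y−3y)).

1 1 383/400
2 2 2347/2500
3 3 4609/5000
4 4 9021/10000
f(3y,4y) = ((4609/5000)/(9021/10000) − 1)/(1) = 197/9021 ≈ 2.1838%

step 1 [1y] zero: DF = P = 383/400 ≈ 0.957500
step 2 [2y] zero: DF = P = 2347/2500 ≈ 0.938800
step 3 [3y] zero: DF = P = 4609/5000 ≈ 0.921800
step 4 [4y] zero: DF = P = 9021/10000 ≈ 0.902100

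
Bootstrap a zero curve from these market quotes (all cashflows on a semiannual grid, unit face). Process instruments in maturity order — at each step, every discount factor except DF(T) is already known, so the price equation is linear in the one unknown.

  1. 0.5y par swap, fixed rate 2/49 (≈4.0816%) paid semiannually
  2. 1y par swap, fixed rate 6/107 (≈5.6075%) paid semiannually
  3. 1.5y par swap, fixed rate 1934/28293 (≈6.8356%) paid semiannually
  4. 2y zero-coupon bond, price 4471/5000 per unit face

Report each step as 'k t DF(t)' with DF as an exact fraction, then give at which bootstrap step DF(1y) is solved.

1 1/2 49/50
2 1 473/500
3 3/2 9033/10000
4 2 4471/5000
DF(1y) is solved at step 2

step 1 [0.5y] swap r/2=1/49: DF=(1 − 1/49·(0))/(1+1/49) = 49/50 ≈ 0.980000
step 2 [1y] swap r/2=3/107: DF=(1 − 3/107·(0.980000))/(1+3/107) = 473/500 ≈ 0.946000
step 3 [1.5y] swap r/2=967/28293: DF=(1 − 967/28293·(0.980000+0.946000))/(1+967/28293) = 9033/10000 ≈ 0.903300
step 4 [2y] zero: DF = P = 4471/5000 ≈ 0.894200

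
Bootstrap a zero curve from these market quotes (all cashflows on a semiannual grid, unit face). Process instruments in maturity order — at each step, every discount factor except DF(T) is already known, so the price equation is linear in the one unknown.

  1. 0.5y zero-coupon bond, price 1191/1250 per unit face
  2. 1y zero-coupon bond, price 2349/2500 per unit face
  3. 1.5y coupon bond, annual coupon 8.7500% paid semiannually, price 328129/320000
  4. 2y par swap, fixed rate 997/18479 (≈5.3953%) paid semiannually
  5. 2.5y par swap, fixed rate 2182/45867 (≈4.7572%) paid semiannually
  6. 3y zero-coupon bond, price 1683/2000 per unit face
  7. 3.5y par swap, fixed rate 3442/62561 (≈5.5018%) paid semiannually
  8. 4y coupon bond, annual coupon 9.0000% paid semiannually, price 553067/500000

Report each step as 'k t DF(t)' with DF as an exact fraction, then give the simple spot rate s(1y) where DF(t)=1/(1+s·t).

step 1 [0.5y] zero: DF = P = 1191/1250 ≈ 0.952800
step 2 [1y] zero: DF = P = 2349/2500 ≈ 0.939600
step 3 [1.5y] bond c/2=7/160: DF=(328129/320000 − 7/160·(0.952800+0.939600))/(1+7/160) = 9031/10000 ≈ 0.903100
step 4 [2y] swap r/2=997/36958: DF=(1 − 997/36958·(0.952800+0.939600+0.903100))/(1+997/36958) = 9003/10000 ≈ 0.900300
step 5 [2.5y] swap r/2=1091/45867: DF=(1 − 1091/45867·(0.952800+0.939600+0.903100+0.900300))/(1+1091/45867) = 8909/10000 ≈ 0.890900
step 6 [3y] zero: DF = P = 1683/2000 ≈ 0.841500
step 7 [3.5y] swap r/2=1721/62561: DF=(1 − 1721/62561·(0.952800+0.939600+0.903100+0.900300+0.890900+0.841500))/(1+1721/62561) = 8279/10000 ≈ 0.827900
step 8 [4y] bond c/2=9/200: DF=(553067/500000 − 9/200·(0.952800+0.939600+0.903100+0.900300+0.890900+0.841500+0.827900))/(1+9/200) = 7891/10000 ≈ 0.789100

1 1/2 1191/1250
2 1 2349/2500
3 3/2 9031/10000
4 2 9003/10000
5 5/2 8909/10000
6 3 1683/2000
7 7/2 8279/10000
8 4 7891/10000
s(1y) = (1/(2349/2500) − 1)/(1) = 151/2349 ≈ 6.4283%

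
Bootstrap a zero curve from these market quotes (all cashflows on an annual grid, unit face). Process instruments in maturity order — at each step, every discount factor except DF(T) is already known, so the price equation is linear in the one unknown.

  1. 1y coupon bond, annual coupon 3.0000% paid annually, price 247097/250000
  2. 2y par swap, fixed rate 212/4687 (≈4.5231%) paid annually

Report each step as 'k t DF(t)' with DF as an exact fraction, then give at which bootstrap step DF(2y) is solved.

1 1 2399/2500
2 2 572/625
DF(2y) is solved at step 2

step 1 [1y] bond c/1=3/100: DF=(247097/250000 − 3/100·(0))/(1+3/100) = 2399/2500 ≈ 0.959600
step 2 [2y] swap r/1=212/4687: DF=(1 − 212/4687·(0.959600))/(1+212/4687) = 572/625 ≈ 0.915200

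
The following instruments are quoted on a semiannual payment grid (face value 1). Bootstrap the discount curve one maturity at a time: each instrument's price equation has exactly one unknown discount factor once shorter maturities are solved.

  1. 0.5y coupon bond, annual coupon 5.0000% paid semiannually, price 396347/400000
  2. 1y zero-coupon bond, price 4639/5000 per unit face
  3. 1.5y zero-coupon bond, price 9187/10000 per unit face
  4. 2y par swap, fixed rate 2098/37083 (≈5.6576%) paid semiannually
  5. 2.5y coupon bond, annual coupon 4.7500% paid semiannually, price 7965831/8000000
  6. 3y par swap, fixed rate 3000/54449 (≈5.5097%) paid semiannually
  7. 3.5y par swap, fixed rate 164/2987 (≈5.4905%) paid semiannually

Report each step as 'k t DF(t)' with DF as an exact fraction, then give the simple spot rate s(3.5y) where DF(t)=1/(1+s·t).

step 1 [0.5y] bond c/2=1/40: DF=(396347/400000 − 1/40·(0))/(1+1/40) = 9667/10000 ≈ 0.966700
step 2 [1y] zero: DF = P = 4639/5000 ≈ 0.927800
step 3 [1.5y] zero: DF = P = 9187/10000 ≈ 0.918700
step 4 [2y] swap r/2=1049/37083: DF=(1 − 1049/37083·(0.966700+0.927800+0.918700))/(1+1049/37083) = 8951/10000 ≈ 0.895100
step 5 [2.5y] bond c/2=19/800: DF=(7965831/8000000 − 19/800·(0.966700+0.927800+0.918700+0.895100))/(1+19/800) = 4433/5000 ≈ 0.886600
step 6 [3y] swap r/2=1500/54449: DF=(1 − 1500/54449·(0.966700+0.927800+0.918700+0.895100+0.886600))/(1+1500/54449) = 17/20 ≈ 0.850000
step 7 [3.5y] swap r/2=82/2987: DF=(1 − 82/2987·(0.966700+0.927800+0.918700+0.895100+0.886600+0.850000))/(1+82/2987) = 4139/5000 ≈ 0.827800

1 1/2 9667/10000
2 1 4639/5000
3 3/2 9187/10000
4 2 8951/10000
5 5/2 4433/5000
6 3 17/20
7 7/2 4139/5000
s(3.5y) = (1/(4139/5000) − 1)/(7/2) = 246/4139 ≈ 5.9435%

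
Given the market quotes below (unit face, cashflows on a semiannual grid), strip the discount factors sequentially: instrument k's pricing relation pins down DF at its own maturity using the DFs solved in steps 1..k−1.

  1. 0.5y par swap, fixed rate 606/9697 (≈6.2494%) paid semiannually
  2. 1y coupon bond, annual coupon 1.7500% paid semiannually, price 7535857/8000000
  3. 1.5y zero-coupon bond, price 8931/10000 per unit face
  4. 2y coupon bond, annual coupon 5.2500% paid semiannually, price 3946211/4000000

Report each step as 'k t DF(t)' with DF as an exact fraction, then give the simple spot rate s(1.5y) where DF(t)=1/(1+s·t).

1 1/2 9697/10000
2 1 4627/5000
3 3/2 8931/10000
4 2 89/100
s(1.5y) = (1/(8931/10000) − 1)/(3/2) = 2138/26793 ≈ 7.9797%

step 1 [0.5y] swap r/2=303/9697: DF=(1 − 303/9697·(0))/(1+303/9697) = 9697/10000 ≈ 0.969700
step 2 [1y] bond c/2=7/800: DF=(7535857/8000000 − 7/800·(0.969700))/(1+7/800) = 4627/5000 ≈ 0.925400
step 3 [1.5y] zero: DF = P = 8931/10000 ≈ 0.893100
step 4 [2y] bond c/2=21/800: DF=(3946211/4000000 − 21/800·(0.969700+0.925400+0.893100))/(1+21/800) = 89/100 ≈ 0.890000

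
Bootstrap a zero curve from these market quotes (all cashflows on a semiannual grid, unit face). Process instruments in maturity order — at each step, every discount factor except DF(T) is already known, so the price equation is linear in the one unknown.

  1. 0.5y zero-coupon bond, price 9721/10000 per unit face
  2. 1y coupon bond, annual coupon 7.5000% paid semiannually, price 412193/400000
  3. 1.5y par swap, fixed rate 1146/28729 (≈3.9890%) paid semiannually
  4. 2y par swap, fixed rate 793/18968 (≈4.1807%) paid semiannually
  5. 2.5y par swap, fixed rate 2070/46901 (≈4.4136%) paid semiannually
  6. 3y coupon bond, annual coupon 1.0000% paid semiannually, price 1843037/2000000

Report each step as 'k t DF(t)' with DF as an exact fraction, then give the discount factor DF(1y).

step 1 [0.5y] zero: DF = P = 9721/10000 ≈ 0.972100
step 2 [1y] bond c/2=3/80: DF=(412193/400000 − 3/80·(0.972100))/(1+3/80) = 9581/10000 ≈ 0.958100
step 3 [1.5y] swap r/2=573/28729: DF=(1 − 573/28729·(0.972100+0.958100))/(1+573/28729) = 9427/10000 ≈ 0.942700
step 4 [2y] swap r/2=793/37936: DF=(1 − 793/37936·(0.972100+0.958100+0.942700))/(1+793/37936) = 9207/10000 ≈ 0.920700
step 5 [2.5y] swap r/2=1035/46901: DF=(1 − 1035/46901·(0.972100+0.958100+0.942700+0.920700))/(1+1035/46901) = 1793/2000 ≈ 0.896500
step 6 [3y] bond c/2=1/200: DF=(1843037/2000000 − 1/200·(0.972100+0.958100+0.942700+0.920700+0.896500))/(1+1/200) = 1117/1250 ≈ 0.893600

1 1/2 9721/10000
2 1 9581/10000
3 3/2 9427/10000
4 2 9207/10000
5 5/2 1793/2000
6 3 1117/1250
DF(1y) = 9581/10000 ≈ 0.958100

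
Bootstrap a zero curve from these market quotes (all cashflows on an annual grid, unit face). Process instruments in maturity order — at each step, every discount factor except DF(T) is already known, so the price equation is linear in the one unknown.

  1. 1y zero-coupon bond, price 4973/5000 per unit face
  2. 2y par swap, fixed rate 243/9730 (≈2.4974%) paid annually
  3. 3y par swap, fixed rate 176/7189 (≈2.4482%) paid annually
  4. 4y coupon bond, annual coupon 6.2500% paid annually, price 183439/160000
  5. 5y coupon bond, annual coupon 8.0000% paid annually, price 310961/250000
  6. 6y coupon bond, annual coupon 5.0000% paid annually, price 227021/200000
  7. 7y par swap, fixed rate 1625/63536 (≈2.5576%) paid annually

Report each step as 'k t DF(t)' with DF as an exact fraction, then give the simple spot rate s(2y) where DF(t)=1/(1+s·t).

step 1 [1y] zero: DF = P = 4973/5000 ≈ 0.994600
step 2 [2y] swap r/1=243/9730: DF=(1 − 243/9730·(0.994600))/(1+243/9730) = 4757/5000 ≈ 0.951400
step 3 [3y] swap r/1=176/7189: DF=(1 − 176/7189·(0.994600+0.951400))/(1+176/7189) = 581/625 ≈ 0.929600
step 4 [4y] bond c/1=1/16: DF=(183439/160000 − 1/16·(0.994600+0.951400+0.929600))/(1+1/16) = 9099/10000 ≈ 0.909900
step 5 [5y] bond c/1=2/25: DF=(310961/250000 − 2/25·(0.994600+0.951400+0.929600+0.909900))/(1+2/25) = 8713/10000 ≈ 0.871300
step 6 [6y] bond c/1=1/20: DF=(227021/200000 − 1/20·(0.994600+0.951400+0.929600+0.909900+0.871300))/(1+1/20) = 8593/10000 ≈ 0.859300
step 7 [7y] swap r/1=1625/63536: DF=(1 − 1625/63536·(0.994600+0.951400+0.929600+0.909900+0.871300+0.859300))/(1+1625/63536) = 67/80 ≈ 0.837500

1 1 4973/5000
2 2 4757/5000
3 3 581/625
4 4 9099/10000
5 5 8713/10000
6 6 8593/10000
7 7 67/80
s(2y) = (1/(4757/5000) − 1)/(2) = 243/9514 ≈ 2.5541%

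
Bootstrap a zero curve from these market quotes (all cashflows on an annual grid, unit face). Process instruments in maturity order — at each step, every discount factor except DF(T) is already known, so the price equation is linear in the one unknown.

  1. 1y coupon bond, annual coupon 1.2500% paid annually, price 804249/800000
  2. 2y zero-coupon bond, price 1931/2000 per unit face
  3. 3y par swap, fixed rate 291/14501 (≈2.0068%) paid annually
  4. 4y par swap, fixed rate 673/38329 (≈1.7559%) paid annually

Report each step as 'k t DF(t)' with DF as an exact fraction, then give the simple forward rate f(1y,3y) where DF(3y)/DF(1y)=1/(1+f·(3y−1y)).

1 1 9929/10000
2 2 1931/2000
3 3 4709/5000
4 4 9327/10000
f(1y,3y) = ((9929/10000)/(4709/5000) − 1)/(2) = 511/18836 ≈ 2.7129%

step 1 [1y] bond c/1=1/80: DF=(804249/800000 − 1/80·(0))/(1+1/80) = 9929/10000 ≈ 0.992900
step 2 [2y] zero: DF = P = 1931/2000 ≈ 0.965500
step 3 [3y] swap r/1=291/14501: DF=(1 − 291/14501·(0.992900+0.965500))/(1+291/14501) = 4709/5000 ≈ 0.941800
step 4 [4y] swap r/1=673/38329: DF=(1 − 673/38329·(0.992900+0.965500+0.941800))/(1+673/38329) = 9327/10000 ≈ 0.932700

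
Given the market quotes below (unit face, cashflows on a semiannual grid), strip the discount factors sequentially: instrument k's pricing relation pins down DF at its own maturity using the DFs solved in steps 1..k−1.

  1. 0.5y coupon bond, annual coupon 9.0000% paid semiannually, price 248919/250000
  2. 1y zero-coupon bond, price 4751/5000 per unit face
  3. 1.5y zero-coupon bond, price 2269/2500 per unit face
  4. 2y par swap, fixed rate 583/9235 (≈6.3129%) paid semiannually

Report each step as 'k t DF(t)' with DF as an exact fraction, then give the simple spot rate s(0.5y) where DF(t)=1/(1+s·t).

1 1/2 1191/1250
2 1 4751/5000
3 3/2 2269/2500
4 2 4417/5000
s(0.5y) = (1/(1191/1250) − 1)/(1/2) = 118/1191 ≈ 9.9076%

step 1 [0.5y] bond c/2=9/200: DF=(248919/250000 − 9/200·(0))/(1+9/200) = 1191/1250 ≈ 0.952800
step 2 [1y] zero: DF = P = 4751/5000 ≈ 0.950200
step 3 [1.5y] zero: DF = P = 2269/2500 ≈ 0.907600
step 4 [2y] swap r/2=583/18470: DF=(1 − 583/18470·(0.952800+0.950200+0.907600))/(1+583/18470) = 4417/5000 ≈ 0.883400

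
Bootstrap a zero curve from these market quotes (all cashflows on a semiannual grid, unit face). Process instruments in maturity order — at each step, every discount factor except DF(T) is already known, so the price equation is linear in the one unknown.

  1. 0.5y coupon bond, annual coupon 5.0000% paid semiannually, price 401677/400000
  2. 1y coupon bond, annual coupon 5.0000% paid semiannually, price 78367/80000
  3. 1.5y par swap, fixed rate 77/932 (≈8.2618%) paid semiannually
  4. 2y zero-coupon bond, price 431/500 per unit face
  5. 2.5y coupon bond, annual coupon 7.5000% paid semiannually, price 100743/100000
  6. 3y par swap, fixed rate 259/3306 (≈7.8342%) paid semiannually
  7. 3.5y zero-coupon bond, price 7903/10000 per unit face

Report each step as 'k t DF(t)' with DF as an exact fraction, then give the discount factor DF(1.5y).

step 1 [0.5y] bond c/2=1/40: DF=(401677/400000 − 1/40·(0))/(1+1/40) = 9797/10000 ≈ 0.979700
step 2 [1y] bond c/2=1/40: DF=(78367/80000 − 1/40·(0.979700))/(1+1/40) = 4659/5000 ≈ 0.931800
step 3 [1.5y] swap r/2=77/1864: DF=(1 − 77/1864·(0.979700+0.931800))/(1+77/1864) = 1769/2000 ≈ 0.884500
step 4 [2y] zero: DF = P = 431/500 ≈ 0.862000
step 5 [2.5y] bond c/2=3/80: DF=(100743/100000 − 3/80·(0.979700+0.931800+0.884500+0.862000))/(1+3/80) = 2097/2500 ≈ 0.838800
step 6 [3y] swap r/2=259/6612: DF=(1 − 259/6612·(0.979700+0.931800+0.884500+0.862000+0.838800))/(1+259/6612) = 991/1250 ≈ 0.792800
step 7 [3.5y] zero: DF = P = 7903/10000 ≈ 0.790300

1 1/2 9797/10000
2 1 4659/5000
3 3/2 1769/2000
4 2 431/500
5 5/2 2097/2500
6 3 991/1250
7 7/2 7903/10000
DF(1.5y) = 1769/2000 ≈ 0.884500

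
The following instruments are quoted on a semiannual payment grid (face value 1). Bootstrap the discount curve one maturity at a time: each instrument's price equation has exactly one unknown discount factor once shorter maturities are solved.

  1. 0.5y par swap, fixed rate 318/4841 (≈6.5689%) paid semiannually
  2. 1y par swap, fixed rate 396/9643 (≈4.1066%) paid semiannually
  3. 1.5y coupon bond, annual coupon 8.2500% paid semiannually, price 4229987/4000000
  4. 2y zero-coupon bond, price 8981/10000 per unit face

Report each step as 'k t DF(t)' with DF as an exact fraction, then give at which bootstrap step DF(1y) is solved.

step 1 [0.5y] swap r/2=159/4841: DF=(1 − 159/4841·(0))/(1+159/4841) = 4841/5000 ≈ 0.968200
step 2 [1y] swap r/2=198/9643: DF=(1 − 198/9643·(0.968200))/(1+198/9643) = 2401/2500 ≈ 0.960400
step 3 [1.5y] bond c/2=33/800: DF=(4229987/4000000 − 33/800·(0.968200+0.960400))/(1+33/800) = 587/625 ≈ 0.939200
step 4 [2y] zero: DF = P = 8981/10000 ≈ 0.898100

1 1/2 4841/5000
2 1 2401/2500
3 3/2 587/625
4 2 8981/10000
DF(1y) is solved at step 2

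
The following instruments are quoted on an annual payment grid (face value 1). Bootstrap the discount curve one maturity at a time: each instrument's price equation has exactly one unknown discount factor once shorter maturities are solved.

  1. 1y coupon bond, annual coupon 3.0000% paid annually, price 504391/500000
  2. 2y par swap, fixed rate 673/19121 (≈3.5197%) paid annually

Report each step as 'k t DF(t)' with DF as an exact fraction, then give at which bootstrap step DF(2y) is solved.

step 1 [1y] bond c/1=3/100: DF=(504391/500000 − 3/100·(0))/(1+3/100) = 4897/5000 ≈ 0.979400
step 2 [2y] swap r/1=673/19121: DF=(1 − 673/19121·(0.979400))/(1+673/19121) = 9327/10000 ≈ 0.932700

1 1 4897/5000
2 2 9327/10000
DF(2y) is solved at step 2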